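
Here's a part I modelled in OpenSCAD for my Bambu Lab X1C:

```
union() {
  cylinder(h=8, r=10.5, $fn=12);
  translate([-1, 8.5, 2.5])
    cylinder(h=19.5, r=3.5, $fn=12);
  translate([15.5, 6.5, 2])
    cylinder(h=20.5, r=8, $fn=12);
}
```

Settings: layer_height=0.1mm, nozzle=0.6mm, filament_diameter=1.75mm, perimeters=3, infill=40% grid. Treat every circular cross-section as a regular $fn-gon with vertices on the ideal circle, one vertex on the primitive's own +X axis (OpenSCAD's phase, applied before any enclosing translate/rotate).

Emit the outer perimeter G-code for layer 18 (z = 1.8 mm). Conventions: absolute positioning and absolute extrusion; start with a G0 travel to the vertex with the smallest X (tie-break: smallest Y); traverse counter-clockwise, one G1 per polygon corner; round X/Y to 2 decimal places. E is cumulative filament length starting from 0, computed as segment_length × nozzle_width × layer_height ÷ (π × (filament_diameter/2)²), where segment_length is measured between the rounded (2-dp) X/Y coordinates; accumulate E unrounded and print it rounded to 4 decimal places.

At z = 1.8 mm: the r=10.5 cylinder gives a regular 12-gon of circumradius 10.5 (constant along its height); the cylinder at (-1, 8.5) is absent (z outside [2.5, 22]); the cylinder at (15.5, 6.5) does not reach this height (z outside [2, 22.5]); Merging all regions: only the r=10.5 cylinder is present, so the union is just that shape — 1 connected region. The outline is a single polygon with 12 vertices. Extrusion per mm of travel: 0.6 × 0.1 / (π × 0.875²) = 0.024945. Accumulating E over each segment gives final E = 1.6267.

G0 X-10.50 Y0.00 Z1.80
G1 X-9.09 Y-5.25 E0.1356
G1 X-5.25 Y-9.09 E0.2711
G1 X0.00 Y-10.50 E0.4067
G1 X5.25 Y-9.09 E0.5423
G1 X9.09 Y-5.25 E0.6777
G1 X10.50 Y0.00 E0.8133
G1 X9.09 Y5.25 E0.9489
G1 X5.25 Y9.09 E1.0844
G1 X0.00 Y10.50 E1.2200
G1 X-5.25 Y9.09 E1.3556
G1 X-9.09 Y5.25 E1.4911
G1 X-10.50 Y0.00 E1.6267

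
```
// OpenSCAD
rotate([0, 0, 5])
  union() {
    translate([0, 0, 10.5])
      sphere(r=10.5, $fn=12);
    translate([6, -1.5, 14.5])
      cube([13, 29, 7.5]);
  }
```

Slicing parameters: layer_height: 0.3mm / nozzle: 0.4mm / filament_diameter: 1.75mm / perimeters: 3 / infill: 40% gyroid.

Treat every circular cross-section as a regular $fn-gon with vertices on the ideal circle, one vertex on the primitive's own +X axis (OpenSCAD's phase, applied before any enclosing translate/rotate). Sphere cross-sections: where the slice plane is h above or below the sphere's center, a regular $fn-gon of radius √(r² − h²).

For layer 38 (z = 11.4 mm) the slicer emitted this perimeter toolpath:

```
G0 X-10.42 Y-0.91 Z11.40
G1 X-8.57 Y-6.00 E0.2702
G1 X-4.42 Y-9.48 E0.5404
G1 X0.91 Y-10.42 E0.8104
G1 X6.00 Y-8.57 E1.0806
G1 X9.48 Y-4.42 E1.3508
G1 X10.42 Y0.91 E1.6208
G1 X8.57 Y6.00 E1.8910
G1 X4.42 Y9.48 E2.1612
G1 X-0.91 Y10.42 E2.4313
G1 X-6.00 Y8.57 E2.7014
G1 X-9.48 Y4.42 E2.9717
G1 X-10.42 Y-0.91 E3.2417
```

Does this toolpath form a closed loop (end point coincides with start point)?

yes

Start point (G0): (-10.42, -0.91). End point (last G1): the path returns to the start — closed.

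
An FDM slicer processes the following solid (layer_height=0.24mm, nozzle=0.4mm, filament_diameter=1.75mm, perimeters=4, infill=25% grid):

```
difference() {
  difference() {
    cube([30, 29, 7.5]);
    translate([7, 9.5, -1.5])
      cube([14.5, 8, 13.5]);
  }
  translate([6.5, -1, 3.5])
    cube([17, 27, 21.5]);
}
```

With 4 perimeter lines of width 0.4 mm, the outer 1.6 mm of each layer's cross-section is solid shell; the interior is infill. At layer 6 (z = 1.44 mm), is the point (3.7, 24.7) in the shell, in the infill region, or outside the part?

infill

At z = 1.44 mm: the 30×29 cube contributes its full rectangle; the 14.5×8 cube at (7, 9.5) contributes its full rectangle; Taking the first minus the rest: starting from the 30×29 cube, the 14.5×8 cube at (7, 9.5) lies wholly inside it (removes its full 116.00 mm² and its 45.00 mm outline becomes a hole wall) — 1 connected region with 1 hole; the cube at (6.5, -1) is not intersected at this z (z outside [3.5, 25]); After the difference (first − rest): none of the subtracted shapes is present at this height, so the result so far is unchanged — 1 connected region with 1 hole. Overall, the cross-section is one region with 1 hole. The nearest boundary edge runs (0.00, 0.00)→(0.00, 29.00); distance from the point to it = 3.70 mm. The point is inside the cross-section and 3.70 mm from the nearest boundary — more than the 1.6 mm shell width (4 × 0.4), so it's in the infill interior.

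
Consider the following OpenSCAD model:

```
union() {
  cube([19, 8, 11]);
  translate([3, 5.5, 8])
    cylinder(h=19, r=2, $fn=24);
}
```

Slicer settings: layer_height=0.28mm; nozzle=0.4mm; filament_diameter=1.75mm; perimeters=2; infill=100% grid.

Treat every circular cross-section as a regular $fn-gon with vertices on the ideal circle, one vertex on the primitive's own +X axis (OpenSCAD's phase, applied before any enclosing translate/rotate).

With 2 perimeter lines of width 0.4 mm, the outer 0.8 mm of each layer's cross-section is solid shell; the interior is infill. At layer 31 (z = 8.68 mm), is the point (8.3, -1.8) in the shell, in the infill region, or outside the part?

At z = 8.68 mm: the 19×8 cube contributes its full rectangle; the r=2 cylinder at (3, 5.5) gives a regular 24-gon of circumradius 2 (constant along its height); Taking the union: the r=2 cylinder at (3, 5.5) lies entirely inside the 19×8 cube, so the union is just the 19×8 cube — 1 connected region. Overall, the cross-section is a single solid region. The nearest boundary edge runs (19.00, 0.00)→(0.00, 0.00); distance from the point to it = 1.80 mm. The point is not inside any of the regions above, so it lies outside the cross-section (1.80 mm from the nearest boundary).

outside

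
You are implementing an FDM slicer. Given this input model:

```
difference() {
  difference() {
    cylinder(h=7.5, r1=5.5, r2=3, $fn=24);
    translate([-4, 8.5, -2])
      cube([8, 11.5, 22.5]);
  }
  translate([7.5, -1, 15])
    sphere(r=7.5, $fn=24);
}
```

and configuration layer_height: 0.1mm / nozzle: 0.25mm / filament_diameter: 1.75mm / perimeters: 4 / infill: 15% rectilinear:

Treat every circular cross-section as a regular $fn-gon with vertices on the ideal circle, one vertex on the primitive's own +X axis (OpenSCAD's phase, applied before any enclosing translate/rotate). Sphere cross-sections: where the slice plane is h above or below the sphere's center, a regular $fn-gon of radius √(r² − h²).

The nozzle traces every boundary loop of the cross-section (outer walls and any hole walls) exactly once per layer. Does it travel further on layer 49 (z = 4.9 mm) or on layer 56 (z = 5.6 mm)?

Layer 49 (z = 4.9): the cone contributes a regular 24-gon of circumradius 3.867 (interpolated between r1=5.5 and r2=3 at t=0.653) (perimeter = 2·24·3.867·sin(180°/24) = 24.23 mm); the 8×11.5 cube at (-4, 8.5) contributes its full rectangle (perimeter 39.00 mm); Taking the first minus the rest: starting from the cone, the 8×11.5 cube at (-4, 8.5) misses the remaining region (no effect) — boundary = 24.23 mm; the sphere at (7.5, -1) does not reach this height (|z−center|=10.100 > r=7.5); Taking the first minus the rest: none of the subtracted shapes is present at this height, so that combined region is unchanged — boundary = 24.23 mm. So its perimeter = 24.23 mm. Layer 56 (z = 5.6): the cone (r1=5.5→r2=3) has section circumradius 3.633 here — a regular 24-gon (perimeter = 2·24·3.633·sin(180°/24) = 22.76 mm); the cube at (-4, 8.5) is present — its section is the full 8×11.5 rectangle (perimeter 39.00 mm); Subtracting the remaining from the first: starting from the cone, the 8×11.5 cube at (-4, 8.5) misses the remaining region (no effect) — boundary = 22.76 mm; the sphere at (7.5, -1) does not reach this height (|z−center|=9.400 > r=7.5); Taking the first minus the rest: none of the subtracted shapes is present at this height, so the result so far is unchanged — boundary = 22.76 mm. So its perimeter = 22.76 mm. Layer 49 is larger (24.23 vs 22.76 mm).

layer 49 (z = 4.9 mm)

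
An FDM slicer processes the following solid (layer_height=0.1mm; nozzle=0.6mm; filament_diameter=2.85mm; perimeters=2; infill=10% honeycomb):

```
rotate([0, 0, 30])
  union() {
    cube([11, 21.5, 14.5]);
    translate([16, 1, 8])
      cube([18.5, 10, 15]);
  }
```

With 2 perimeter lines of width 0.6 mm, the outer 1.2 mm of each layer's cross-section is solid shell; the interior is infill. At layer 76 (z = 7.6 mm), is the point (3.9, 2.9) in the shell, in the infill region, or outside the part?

shell

At z = 7.6 mm: the cube is present — its section is the full 11×21.5 rectangle; the cube at (16, 1) does not reach this height (z outside [8, 23]); Taking the union: only the 11×21.5 cube is present, so the union is just that shape — 1 connected region; (whole slice rotated 30° about Z — lengths, areas and connectivity unchanged). Overall, the cross-section is a single solid region. Undo the 30° rotation: the query point maps to (4.827, 0.561) in the un-rotated model frame. The nearest boundary edge runs (0.00, 0.00)→(11.00, 0.00); distance from the point to it = 0.56 mm. The point is inside the cross-section, 0.56 mm from the nearest boundary — within the 1.2 mm shell band (2 × 0.6).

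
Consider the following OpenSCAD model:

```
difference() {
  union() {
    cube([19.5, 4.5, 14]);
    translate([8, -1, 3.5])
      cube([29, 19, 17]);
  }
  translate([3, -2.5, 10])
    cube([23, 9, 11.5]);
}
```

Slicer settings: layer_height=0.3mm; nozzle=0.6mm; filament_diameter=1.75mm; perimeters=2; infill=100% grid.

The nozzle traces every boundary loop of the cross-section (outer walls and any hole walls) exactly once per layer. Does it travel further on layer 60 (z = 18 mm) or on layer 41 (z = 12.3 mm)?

layer 41 (z = 12.3 mm)

Layer 60 (z = 18): the cube is not intersected at this z (z outside [0, 14]); the 29×19 cube at (8, -1) contributes its full rectangle (perimeter 96.00 mm); Combining (union): only the 29×19 cube at (8, -1) is present, so the union is just that shape — boundary = 96.00 mm; the 23×9 cube at (3, -2.5) contributes its full rectangle (perimeter 64.00 mm); Subtracting the remaining from the first: starting from that combined region, the 23×9 cube at (3, -2.5) partially overlaps it — only the 135.00 mm² overlap (of its 207.00 mm²) is removed, clipping the outline — boundary = 96.00 mm. So its perimeter = 96.00 mm. Layer 41 (z = 12.3): the 19.5×4.5 cube contributes its full rectangle (perimeter 48.00 mm); the 29×19 cube at (8, -1) contributes its full rectangle (perimeter 96.00 mm); Taking the union: the regions partially overlap (shared area 51.75 mm²), so the edge portions inside another operand are dropped and the merged outline is re-measured after clipping — boundary = 112.00 mm; the 23×9 cube at (3, -2.5) contributes its full rectangle (perimeter 64.00 mm); Subtracting the remaining from the first: starting from that combined region, the 23×9 cube at (3, -2.5) partially overlaps it — only the 157.50 mm² overlap (of its 207.00 mm²) is removed, clipping the outline — boundary = 111.00 mm. So its perimeter = 111.00 mm. Layer 41 is larger (111.00 vs 96.00 mm).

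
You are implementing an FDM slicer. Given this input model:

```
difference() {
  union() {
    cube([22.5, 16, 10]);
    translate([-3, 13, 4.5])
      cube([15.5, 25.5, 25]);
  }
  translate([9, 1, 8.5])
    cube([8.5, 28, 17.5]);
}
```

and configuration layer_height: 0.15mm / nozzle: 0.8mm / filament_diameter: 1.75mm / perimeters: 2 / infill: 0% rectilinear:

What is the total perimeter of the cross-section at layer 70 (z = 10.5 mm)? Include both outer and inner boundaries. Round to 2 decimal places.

At z = 10.5 mm: the cube is absent (z outside [0, 10]); the 15.5×25.5 cube at (-3, 13) contributes its full rectangle (perimeter 82.00 mm); Combining (union): only the 15.5×25.5 cube at (-3, 13) is present, so the union is just that shape — boundary = 82.00 mm; the cube at (9, 1) (footprint 8.5×28) is included at this height (perimeter 73.00 mm); Subtracting the remaining from the first: starting from that combined region, the 8.5×28 cube at (9, 1) partially overlaps it — only the 56.00 mm² overlap (of its 238.00 mm²) is removed, clipping the outline — boundary = 82.00 mm. Overall, the cross-section is a single solid region. Total boundary length (outer) = 82.00 mm.

82.00 mm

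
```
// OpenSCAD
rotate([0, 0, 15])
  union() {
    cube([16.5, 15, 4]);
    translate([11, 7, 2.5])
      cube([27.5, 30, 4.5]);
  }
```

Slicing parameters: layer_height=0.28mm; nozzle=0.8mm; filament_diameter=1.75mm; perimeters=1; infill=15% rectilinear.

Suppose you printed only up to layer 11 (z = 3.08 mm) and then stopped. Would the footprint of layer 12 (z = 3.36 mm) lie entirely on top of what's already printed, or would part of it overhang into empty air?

Compare the two slices. At z = 3.08: the cube (footprint 16.5×15) is included at this height (area 247.50 mm²); the 27.5×30 cube at (11, 7) contributes its full rectangle (area 825.00 mm²); Combining (union): the regions partially overlap — summed areas 1072.50 mm² minus the doubly-counted overlap 44.00 mm² gives 1028.50 mm² — area = 1028.50 mm²; (rotated 15° about Z; rotation is an isometry so areas/perimeters/island counts are preserved). At z = 3.36: the 16.5×15 cube contributes its full rectangle (area 247.50 mm²); the 27.5×30 cube at (11, 7) contributes its full rectangle (area 825.00 mm²); Taking the union: the regions partially overlap — summed areas 1072.50 mm² minus the doubly-counted overlap 44.00 mm² gives 1028.50 mm² — area = 1028.50 mm²; (rotated 15° about Z; rotation is an isometry so areas/perimeters/island counts are preserved). Checking containment: the cross-section at z = 3.36 is a subset of the cross-section at z = 3.08.

entirely on top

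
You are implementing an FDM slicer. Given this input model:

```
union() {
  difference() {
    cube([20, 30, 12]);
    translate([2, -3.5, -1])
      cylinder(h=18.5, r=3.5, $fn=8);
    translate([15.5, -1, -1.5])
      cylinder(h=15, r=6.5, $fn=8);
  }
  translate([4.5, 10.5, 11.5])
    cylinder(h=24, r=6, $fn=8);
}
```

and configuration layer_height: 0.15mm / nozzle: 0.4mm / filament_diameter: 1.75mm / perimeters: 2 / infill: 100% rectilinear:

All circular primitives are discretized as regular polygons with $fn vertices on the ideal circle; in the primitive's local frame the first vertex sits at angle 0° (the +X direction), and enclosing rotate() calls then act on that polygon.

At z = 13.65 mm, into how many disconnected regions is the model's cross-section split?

At z = 13.65 mm: the cube is not intersected at this z (z outside [0, 12]); the r=3.5 cylinder at (2, -3.5) contributes a regular 8-gon of circumradius 3.5; the cylinder at (15.5, -1) does not reach this height (z outside [-1.5, 13.5]); Taking the first minus the rest: the first operand is absent here, so nothing remains; the r=6 cylinder at (4.5, 10.5) contributes a regular 8-gon of circumradius 6; Taking the union: only the r=6 cylinder at (4.5, 10.5) is present, so the union is just that shape — 1 connected region. The result has 1 disconnected region.

1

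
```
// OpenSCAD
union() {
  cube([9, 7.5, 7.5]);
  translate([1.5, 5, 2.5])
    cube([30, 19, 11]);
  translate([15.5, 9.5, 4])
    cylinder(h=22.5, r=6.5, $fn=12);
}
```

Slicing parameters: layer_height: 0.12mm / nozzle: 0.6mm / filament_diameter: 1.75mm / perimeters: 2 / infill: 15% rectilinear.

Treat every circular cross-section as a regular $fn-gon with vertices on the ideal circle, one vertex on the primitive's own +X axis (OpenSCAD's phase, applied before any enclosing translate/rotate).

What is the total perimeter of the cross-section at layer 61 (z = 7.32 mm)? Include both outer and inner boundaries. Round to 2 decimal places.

At z = 7.32 mm: the cube is present — its section is the full 9×7.5 rectangle (perimeter 33.00 mm); the cube at (1.5, 5) (footprint 30×19) is included at this height (perimeter 98.00 mm); the r=6.5 cylinder at (15.5, 9.5) contributes a regular 12-gon of circumradius 6.5 (perimeter = 2·12·6.500·sin(180°/12) = 40.38 mm); Combining (union): the regions partially overlap (shared area 134.06 mm²), so the edge portions inside another operand are dropped and the merged outline is re-measured after clipping — boundary = 112.16 mm. Overall, the cross-section is a single solid region. Total boundary length (outer) = 112.16 mm.

112.16 mm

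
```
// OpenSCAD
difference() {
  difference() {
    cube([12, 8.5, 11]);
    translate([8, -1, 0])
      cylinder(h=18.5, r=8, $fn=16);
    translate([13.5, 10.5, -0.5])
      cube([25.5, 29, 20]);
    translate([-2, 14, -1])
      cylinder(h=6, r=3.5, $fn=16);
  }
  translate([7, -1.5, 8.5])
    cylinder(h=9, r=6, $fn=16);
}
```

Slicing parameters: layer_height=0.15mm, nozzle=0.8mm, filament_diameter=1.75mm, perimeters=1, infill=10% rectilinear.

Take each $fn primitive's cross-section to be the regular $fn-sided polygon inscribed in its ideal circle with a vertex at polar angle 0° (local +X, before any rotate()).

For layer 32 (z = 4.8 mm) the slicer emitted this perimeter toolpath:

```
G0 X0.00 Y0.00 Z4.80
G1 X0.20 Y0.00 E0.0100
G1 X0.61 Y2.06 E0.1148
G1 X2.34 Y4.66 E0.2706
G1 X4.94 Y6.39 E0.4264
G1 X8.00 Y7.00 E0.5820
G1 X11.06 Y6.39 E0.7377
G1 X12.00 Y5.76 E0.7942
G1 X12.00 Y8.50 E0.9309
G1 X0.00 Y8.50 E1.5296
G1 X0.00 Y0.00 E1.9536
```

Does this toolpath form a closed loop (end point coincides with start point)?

yes

Start point (G0): (0.00, 0.00). End point (last G1): the path returns to the start — closed.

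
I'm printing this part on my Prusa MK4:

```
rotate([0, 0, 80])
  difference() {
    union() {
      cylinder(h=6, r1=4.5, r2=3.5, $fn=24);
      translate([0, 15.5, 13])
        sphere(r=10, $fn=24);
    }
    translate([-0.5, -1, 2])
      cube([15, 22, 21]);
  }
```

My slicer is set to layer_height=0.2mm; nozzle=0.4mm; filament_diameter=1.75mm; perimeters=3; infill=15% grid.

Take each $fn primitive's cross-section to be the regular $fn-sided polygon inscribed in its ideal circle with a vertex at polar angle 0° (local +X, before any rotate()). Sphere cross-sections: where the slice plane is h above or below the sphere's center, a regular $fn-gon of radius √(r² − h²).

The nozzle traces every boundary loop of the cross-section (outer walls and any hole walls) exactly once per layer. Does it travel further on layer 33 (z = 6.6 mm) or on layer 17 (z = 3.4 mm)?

layer 33 (z = 6.6 mm)

Layer 33 (z = 6.6): the cone is not intersected at this z (z outside [0, 6]); the r=10 sphere at (0, 15.5) contributes a regular 24-gon of circumradius √(10²−6.4²) = 7.684 (perimeter = 2·24·7.684·sin(180°/24) = 48.14 mm); Merging all regions: only the r=10 sphere at (0, 15.5) is present, so the union is just that shape — boundary = 48.14 mm; the cube at (-0.5, -1) (footprint 15×22) is included at this height (perimeter 74.00 mm); Taking the first minus the rest: starting from that combined region, the 15×22 cube at (-0.5, -1) partially overlaps it — only the 90.46 mm² overlap (of its 330.00 mm²) is removed, clipping the outline — boundary = 48.44 mm; (whole slice rotated 80° about Z — lengths, areas and connectivity unchanged). So its perimeter = 48.44 mm. Layer 17 (z = 3.4): the cone contributes a regular 24-gon of circumradius 3.933 (interpolated between r1=4.5 and r2=3.5 at t=0.567) (perimeter = 2·24·3.933·sin(180°/24) = 24.64 mm); the r=10 sphere at (0, 15.5) slices to a regular 24-gon of circumradius 2.800 (√(r²−h²) with h=9.6 from center) (perimeter = 2·24·2.800·sin(180°/24) = 17.54 mm); Merging all regions: the 2 present regions are separate (no shared area or edge), so areas and boundary lengths simply add and each stays a separate island — boundary = 42.19 mm; the cube at (-0.5, -1) (footprint 15×22) is included at this height (perimeter 74.00 mm); Taking the first minus the rest: starting from the result so far, the 15×22 cube at (-0.5, -1) partially overlaps it — only the 33.27 mm² overlap (of its 330.00 mm²) is removed, clipping the outline — boundary = 39.37 mm; (rotated 80° about Z; rotation is an isometry so areas/perimeters/island counts are preserved). So its perimeter = 39.37 mm. Layer 33 is larger (48.44 vs 39.37 mm).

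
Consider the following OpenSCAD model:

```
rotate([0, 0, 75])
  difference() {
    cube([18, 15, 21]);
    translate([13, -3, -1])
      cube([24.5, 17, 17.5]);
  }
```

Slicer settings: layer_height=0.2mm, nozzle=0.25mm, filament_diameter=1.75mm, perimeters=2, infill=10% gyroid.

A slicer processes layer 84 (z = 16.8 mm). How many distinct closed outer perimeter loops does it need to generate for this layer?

1

At z = 16.8 mm: the cube is present — its section is the full 18×15 rectangle; the cube at (13, -3) does not reach this height (z outside [-1, 16.5]); Subtracting the remaining from the first: none of the subtracted shapes is present at this height, so the 18×15 cube is unchanged — 1 connected region; (rotated 75° about Z; rotation is an isometry so areas/perimeters/island counts are preserved). The result has 1 disconnected region.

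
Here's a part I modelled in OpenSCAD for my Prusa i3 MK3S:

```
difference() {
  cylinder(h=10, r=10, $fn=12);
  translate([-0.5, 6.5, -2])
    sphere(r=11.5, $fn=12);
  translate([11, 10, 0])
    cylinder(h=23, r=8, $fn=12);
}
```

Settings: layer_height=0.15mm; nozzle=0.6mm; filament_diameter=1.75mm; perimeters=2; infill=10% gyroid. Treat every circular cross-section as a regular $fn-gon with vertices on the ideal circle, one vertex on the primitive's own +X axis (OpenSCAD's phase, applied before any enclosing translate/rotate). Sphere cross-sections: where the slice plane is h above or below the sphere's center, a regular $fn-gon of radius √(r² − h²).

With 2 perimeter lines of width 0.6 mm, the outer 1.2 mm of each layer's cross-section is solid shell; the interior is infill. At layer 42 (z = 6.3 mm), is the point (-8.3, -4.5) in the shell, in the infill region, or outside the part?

At z = 6.3 mm: the cylinder: section is a regular 12-gon, circumradius r=10; the r=11.5 sphere at (-0.5, 6.5) contributes a regular 12-gon of circumradius √(11.5²−8.3²) = 7.960; the r=8 cylinder at (11, 10) gives a regular 12-gon of circumradius 8 (constant along its height); Taking the first minus the rest: starting from the r=10 cylinder, the r=11.5 sphere at (-0.5, 6.5) partially overlaps it — only the 127.31 mm² overlap (of its 190.08 mm²) is removed, clipping the outline; the r=8 cylinder at (11, 10) partially overlaps it — only the 5.70 mm² overlap (of its 192.00 mm²) is removed, clipping the outline — 1 connected region. Overall, the cross-section is a single solid region. The nearest boundary edge runs (-8.66, -5.00)→(-10.00, 0.00); distance from the point to it = 0.48 mm. The point is inside the cross-section, 0.48 mm from the nearest boundary — within the 1.2 mm shell band (2 × 0.6).

shell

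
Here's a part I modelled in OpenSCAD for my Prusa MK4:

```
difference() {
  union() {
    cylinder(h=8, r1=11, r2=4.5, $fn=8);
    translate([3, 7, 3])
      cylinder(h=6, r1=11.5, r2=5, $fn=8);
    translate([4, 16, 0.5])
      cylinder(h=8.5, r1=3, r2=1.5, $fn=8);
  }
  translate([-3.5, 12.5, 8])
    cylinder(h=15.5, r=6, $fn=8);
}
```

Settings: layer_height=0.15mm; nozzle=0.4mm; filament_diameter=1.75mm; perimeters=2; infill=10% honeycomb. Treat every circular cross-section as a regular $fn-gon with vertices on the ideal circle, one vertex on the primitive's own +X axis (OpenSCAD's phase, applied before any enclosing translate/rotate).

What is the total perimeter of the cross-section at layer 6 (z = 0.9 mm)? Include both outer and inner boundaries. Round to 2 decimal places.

At z = 0.9 mm: the cone contributes a regular 8-gon of circumradius 10.269 (interpolated between r1=11 and r2=4.5 at t=0.113) (perimeter = 2·8·10.269·sin(180°/8) = 62.87 mm); the cone at (3, 7) does not reach this height (z outside [3, 9]); the cone at (4, 16) contributes a regular 8-gon of circumradius 2.929 (interpolated between r1=3 and r2=1.5 at t=0.047) (perimeter = 2·8·2.929·sin(180°/8) = 17.94 mm); Merging all regions: the 2 present regions are separate (no shared area or edge), so areas and boundary lengths simply add and each stays a separate island — boundary = 80.81 mm; the cylinder at (-3.5, 12.5) does not reach this height (z outside [8, 23.5]); Taking the first minus the rest: none of the subtracted shapes is present at this height, so the result so far is unchanged — boundary = 80.81 mm. Overall, the cross-section has 2 separate islands. Total boundary length (outer) = 80.81 mm.

80.81 mm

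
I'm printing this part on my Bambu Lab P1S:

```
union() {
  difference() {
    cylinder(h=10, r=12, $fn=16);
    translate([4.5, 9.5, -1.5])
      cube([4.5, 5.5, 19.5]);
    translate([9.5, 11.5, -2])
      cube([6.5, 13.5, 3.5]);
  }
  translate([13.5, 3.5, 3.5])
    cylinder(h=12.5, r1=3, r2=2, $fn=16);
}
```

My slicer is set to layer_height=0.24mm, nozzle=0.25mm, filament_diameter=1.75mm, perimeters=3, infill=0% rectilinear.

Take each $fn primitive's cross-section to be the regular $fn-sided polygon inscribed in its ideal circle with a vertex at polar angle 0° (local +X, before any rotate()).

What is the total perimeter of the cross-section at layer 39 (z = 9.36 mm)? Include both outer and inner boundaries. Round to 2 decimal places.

86.56 mm

At z = 9.36 mm: the r=12 cylinder contributes a regular 16-gon of circumradius 12 (perimeter = 2·16·12.000·sin(180°/16) = 74.91 mm); the 4.5×5.5 cube at (4.5, 9.5) contributes its full rectangle (perimeter 20.00 mm); the cube at (9.5, 11.5) is absent (z outside [-2, 1.5]); After the difference (first − rest): starting from the r=12 cylinder, the 4.5×5.5 cube at (4.5, 9.5) partially overlaps it — only the 2.03 mm² overlap (of its 24.75 mm²) is removed, clipping the outline — boundary = 76.04 mm; the cone at (13.5, 3.5) contributes a regular 16-gon of circumradius 2.531 (interpolated between r1=3 and r2=2 at t=0.469) (perimeter = 2·16·2.531·sin(180°/16) = 15.80 mm); Taking the union: the regions partially overlap (shared area 0.59 mm²), so the edge portions inside another operand are dropped and the merged outline is re-measured after clipping — boundary = 86.56 mm. Overall, the cross-section is a single solid region. Total boundary length (outer) = 86.56 mm.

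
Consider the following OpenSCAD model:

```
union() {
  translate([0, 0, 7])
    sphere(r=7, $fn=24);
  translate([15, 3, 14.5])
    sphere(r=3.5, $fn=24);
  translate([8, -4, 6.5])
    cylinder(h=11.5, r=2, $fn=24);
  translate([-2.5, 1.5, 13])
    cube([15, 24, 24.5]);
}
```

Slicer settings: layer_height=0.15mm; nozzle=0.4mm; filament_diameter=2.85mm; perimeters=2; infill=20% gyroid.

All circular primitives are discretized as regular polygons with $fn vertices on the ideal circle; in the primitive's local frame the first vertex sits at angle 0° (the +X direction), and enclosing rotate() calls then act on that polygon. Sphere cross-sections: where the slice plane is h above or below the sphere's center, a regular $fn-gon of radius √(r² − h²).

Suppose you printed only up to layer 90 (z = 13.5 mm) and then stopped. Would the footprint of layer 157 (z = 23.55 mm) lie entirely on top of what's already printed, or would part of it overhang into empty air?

entirely on top

Compare the two slices. At z = 13.5: the r=7 sphere contributes a regular 24-gon of circumradius √(7²−6.5²) = 2.598 (area = (24/2)·2.598²·sin(360°/24) = 20.96 mm²); the r=3.5 sphere at (15, 3) contributes a regular 24-gon of circumradius √(3.5²−1²) = 3.354 (area = (24/2)·3.354²·sin(360°/24) = 34.94 mm²); the r=2 cylinder at (8, -4) contributes a regular 24-gon of circumradius 2 (area = (24/2)·2.000²·sin(360°/24) = 12.42 mm²); the 15×24 cube at (-2.5, 1.5) contributes its full rectangle (area 360.00 mm²); Combining (union): the regions partially overlap — summed areas 428.33 mm² minus the doubly-counted overlap 5.53 mm² gives 422.80 mm² — area = 422.80 mm². At z = 23.55: the sphere is absent (|z−center|=16.550 > r=7); the sphere at (15, 3) does not reach this height (|z−center|=9.050 > r=3.5); the cylinder at (8, -4) is not intersected at this z (z outside [6.5, 18]); the cube at (-2.5, 1.5) is present — its section is the full 15×24 rectangle (area 360.00 mm²); Combining (union): only the 15×24 cube at (-2.5, 1.5) is present, so the union is just that shape — area = 360.00 mm². Checking containment: the cross-section at z = 23.55 is a subset of the cross-section at z = 13.5.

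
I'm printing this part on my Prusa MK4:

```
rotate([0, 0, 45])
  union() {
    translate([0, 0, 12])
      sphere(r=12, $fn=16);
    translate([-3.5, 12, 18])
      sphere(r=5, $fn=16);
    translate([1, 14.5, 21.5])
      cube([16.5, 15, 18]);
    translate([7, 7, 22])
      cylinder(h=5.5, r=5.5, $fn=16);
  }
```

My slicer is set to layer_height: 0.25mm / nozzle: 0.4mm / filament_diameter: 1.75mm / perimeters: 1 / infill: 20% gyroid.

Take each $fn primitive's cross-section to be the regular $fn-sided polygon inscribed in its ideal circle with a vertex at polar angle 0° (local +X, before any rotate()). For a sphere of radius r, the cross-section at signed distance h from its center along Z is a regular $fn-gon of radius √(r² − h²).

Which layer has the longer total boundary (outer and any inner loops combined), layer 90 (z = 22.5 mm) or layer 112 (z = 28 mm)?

layer 90 (z = 22.5 mm)

Layer 90 (z = 22.5): the r=12 sphere slices to a regular 16-gon of circumradius 5.809 (√(r²−h²) with h=10.5 from center) (perimeter = 2·16·5.809·sin(180°/16) = 36.27 mm); the sphere at (-3.5, 12): section is a regular 16-gon, circumradius = √(r²−h²) = √(5²−4.5²) = 2.179 (perimeter = 2·16·2.179·sin(180°/16) = 13.61 mm); the cube at (1, 14.5) is present — its section is the full 16.5×15 rectangle (perimeter 63.00 mm); the r=5.5 cylinder at (7, 7) contributes a regular 16-gon of circumradius 5.5 (perimeter = 2·16·5.500·sin(180°/16) = 34.34 mm); Taking the union: the regions partially overlap (shared area 4.46 mm²), so the edge portions inside another operand are dropped and the merged outline is re-measured after clipping — boundary = 136.41 mm; (whole slice rotated 45° about Z — lengths, areas and connectivity unchanged). So its perimeter = 136.41 mm. Layer 112 (z = 28): the sphere does not reach this height (|z−center|=16.000 > r=12); the sphere at (-3.5, 12) is absent (|z−center|=10.000 > r=5); the cube at (1, 14.5) is present — its section is the full 16.5×15 rectangle (perimeter 63.00 mm); the cylinder at (7, 7) does not reach this height (z outside [22, 27.5]); Taking the union: only the 16.5×15 cube at (1, 14.5) is present, so the union is just that shape — boundary = 63.00 mm; (rotated 45° about Z; rotation is an isometry so areas/perimeters/island counts are preserved). So its perimeter = 63.00 mm. Layer 90 is larger (136.41 vs 63.00 mm).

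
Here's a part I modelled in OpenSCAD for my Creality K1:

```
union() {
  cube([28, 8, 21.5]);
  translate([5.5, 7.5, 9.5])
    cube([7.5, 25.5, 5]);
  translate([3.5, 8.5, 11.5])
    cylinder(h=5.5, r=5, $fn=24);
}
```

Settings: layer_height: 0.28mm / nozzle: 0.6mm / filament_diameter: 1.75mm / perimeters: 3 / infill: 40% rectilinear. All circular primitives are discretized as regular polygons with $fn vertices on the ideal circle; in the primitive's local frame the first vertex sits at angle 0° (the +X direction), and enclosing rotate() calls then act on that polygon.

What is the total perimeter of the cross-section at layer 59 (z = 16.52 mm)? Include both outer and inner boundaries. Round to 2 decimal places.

At z = 16.52 mm: the cube is present — its section is the full 28×8 rectangle (perimeter 72.00 mm); the cube at (5.5, 7.5) does not reach this height (z outside [9.5, 14.5]); the r=5 cylinder at (3.5, 8.5) contributes a regular 24-gon of circumradius 5 (perimeter = 2·24·5.000·sin(180°/24) = 31.33 mm); Taking the union: the regions partially overlap (shared area 31.01 mm²), so the edge portions inside another operand are dropped and the merged outline is re-measured after clipping — boundary = 80.63 mm. Overall, the cross-section is a single solid region. Total boundary length (outer) = 80.63 mm.

80.63 mm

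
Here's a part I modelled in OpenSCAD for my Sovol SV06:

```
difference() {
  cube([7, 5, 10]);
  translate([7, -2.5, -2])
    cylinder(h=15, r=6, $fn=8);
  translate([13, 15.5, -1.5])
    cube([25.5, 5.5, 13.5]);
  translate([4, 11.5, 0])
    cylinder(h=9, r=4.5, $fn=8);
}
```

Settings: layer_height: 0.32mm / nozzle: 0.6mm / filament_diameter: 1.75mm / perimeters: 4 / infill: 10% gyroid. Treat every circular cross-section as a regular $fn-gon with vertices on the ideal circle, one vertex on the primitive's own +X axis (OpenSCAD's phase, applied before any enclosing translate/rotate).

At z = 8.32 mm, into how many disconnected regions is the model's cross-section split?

At z = 8.32 mm: the cube is present — its section is the full 7×5 rectangle; the r=6 cylinder at (7, -2.5) gives a regular 8-gon of circumradius 6 (constant along its height); the cube at (13, 15.5) (footprint 25.5×5.5) is included at this height; the r=4.5 cylinder at (4, 11.5) contributes a regular 8-gon of circumradius 4.5; Subtracting the remaining from the first: starting from the 7×5 cube, the r=6 cylinder at (7, -2.5) partially overlaps it — only the 11.75 mm² overlap (of its 101.82 mm²) is removed, clipping the outline; the 25.5×5.5 cube at (13, 15.5) misses the remaining region (no effect); the r=4.5 cylinder at (4, 11.5) misses the remaining region (no effect) — 1 connected region. The result has 1 disconnected region.

1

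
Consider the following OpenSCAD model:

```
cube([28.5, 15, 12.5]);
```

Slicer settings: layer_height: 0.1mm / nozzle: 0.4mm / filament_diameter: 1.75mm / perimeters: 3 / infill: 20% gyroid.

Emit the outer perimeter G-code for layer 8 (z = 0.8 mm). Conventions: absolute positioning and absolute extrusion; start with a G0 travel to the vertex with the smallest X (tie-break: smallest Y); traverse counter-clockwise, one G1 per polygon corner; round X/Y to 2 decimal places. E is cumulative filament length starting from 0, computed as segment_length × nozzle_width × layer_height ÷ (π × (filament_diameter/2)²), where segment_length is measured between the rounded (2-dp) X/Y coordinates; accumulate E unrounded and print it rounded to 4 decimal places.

G0 X0.00 Y0.00 Z0.80
G1 X28.50 Y0.00 E0.4740
G1 X28.50 Y15.00 E0.7234
G1 X0.00 Y15.00 E1.1974
G1 X0.00 Y0.00 E1.4468

At z = 0.8 mm: the cube is present — its section is the full 28.5×15 rectangle. The outline is a single polygon with 4 vertices. Extrusion per mm of travel: 0.4 × 0.1 / (π × 0.875²) = 0.016630. Accumulating E over each segment gives final E = 1.4468.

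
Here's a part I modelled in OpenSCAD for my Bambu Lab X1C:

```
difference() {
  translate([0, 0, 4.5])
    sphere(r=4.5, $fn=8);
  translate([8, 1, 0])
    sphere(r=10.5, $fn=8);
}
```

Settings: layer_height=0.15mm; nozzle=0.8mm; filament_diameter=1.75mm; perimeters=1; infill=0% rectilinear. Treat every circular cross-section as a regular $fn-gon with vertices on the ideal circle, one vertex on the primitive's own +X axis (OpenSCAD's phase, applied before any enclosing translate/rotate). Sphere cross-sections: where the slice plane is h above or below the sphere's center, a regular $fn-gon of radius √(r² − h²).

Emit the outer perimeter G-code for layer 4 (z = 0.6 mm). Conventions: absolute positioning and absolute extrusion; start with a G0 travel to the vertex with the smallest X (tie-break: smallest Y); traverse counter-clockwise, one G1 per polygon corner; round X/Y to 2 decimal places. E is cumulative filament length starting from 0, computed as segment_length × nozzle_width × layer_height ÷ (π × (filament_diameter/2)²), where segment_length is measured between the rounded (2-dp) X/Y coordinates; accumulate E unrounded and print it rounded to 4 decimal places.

G0 X-2.24 Y0.00 Z0.60
G1 X-1.59 Y-1.59 E0.0857
G1 X-1.37 Y-1.68 E0.0976
G1 X-2.16 Y0.21 E0.1998
G1 X-2.24 Y0.00 E0.2110

At z = 0.6 mm: the r=4.5 sphere contributes a regular 8-gon of circumradius √(4.5²−3.9²) = 2.245; the sphere at (8, 1): section is a regular 8-gon, circumradius = √(r²−h²) = √(10.5²−0.6²) = 10.483; Taking the first minus the rest: starting from the r=4.5 sphere, the r=10.5 sphere at (8, 1) partially overlaps it — only the 13.95 mm² overlap (of its 310.82 mm²) is removed, clipping the outline — 1 connected region. The outline is a single polygon with 4 vertices. Extrusion per mm of travel: 0.8 × 0.15 / (π × 0.875²) = 0.049890. Accumulating E over each segment gives final E = 0.2110.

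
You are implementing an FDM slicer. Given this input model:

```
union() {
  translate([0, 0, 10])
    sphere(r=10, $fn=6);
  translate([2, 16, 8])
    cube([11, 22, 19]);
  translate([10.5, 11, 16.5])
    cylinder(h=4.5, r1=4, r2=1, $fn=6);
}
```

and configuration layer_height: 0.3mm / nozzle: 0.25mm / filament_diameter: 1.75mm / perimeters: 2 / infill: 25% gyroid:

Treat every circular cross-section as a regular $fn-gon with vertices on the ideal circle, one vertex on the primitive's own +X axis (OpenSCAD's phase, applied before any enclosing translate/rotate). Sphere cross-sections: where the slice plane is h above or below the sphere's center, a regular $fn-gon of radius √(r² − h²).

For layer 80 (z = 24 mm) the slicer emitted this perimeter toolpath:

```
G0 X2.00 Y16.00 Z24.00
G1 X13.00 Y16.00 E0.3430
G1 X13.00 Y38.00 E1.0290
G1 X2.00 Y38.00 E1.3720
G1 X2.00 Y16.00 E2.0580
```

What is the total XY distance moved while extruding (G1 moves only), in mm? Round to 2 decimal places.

Sum the Euclidean lengths of each G1 segment: total = 66.00 mm.

66.00 mm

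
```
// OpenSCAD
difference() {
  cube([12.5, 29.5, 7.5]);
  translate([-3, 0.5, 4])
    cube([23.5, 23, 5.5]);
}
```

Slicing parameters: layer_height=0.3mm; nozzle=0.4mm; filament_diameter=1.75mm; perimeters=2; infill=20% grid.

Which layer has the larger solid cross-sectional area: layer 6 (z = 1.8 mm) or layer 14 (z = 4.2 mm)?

Layer 6 (z = 1.8): the cube (footprint 12.5×29.5) is included at this height (area 368.75 mm²); the cube at (-3, 0.5) is absent (z outside [4, 9.5]); Taking the first minus the rest: none of the subtracted shapes is present at this height, so the 12.5×29.5 cube is unchanged — area = 368.75 mm². So its area = 368.75 mm². Layer 14 (z = 4.2): the cube is present — its section is the full 12.5×29.5 rectangle (area 368.75 mm²); the 23.5×23 cube at (-3, 0.5) contributes its full rectangle (area 540.50 mm²); Taking the first minus the rest: starting from the 12.5×29.5 cube (368.75 mm²), the 23.5×23 cube at (-3, 0.5) partially overlaps it — only the 287.50 mm² overlap (of its 540.50 mm²) is removed, clipping the outline — area = 81.25 mm². So its area = 81.25 mm². Layer 6 is larger (368.75 vs 81.25 mm²).

layer 6 (z = 1.8 mm)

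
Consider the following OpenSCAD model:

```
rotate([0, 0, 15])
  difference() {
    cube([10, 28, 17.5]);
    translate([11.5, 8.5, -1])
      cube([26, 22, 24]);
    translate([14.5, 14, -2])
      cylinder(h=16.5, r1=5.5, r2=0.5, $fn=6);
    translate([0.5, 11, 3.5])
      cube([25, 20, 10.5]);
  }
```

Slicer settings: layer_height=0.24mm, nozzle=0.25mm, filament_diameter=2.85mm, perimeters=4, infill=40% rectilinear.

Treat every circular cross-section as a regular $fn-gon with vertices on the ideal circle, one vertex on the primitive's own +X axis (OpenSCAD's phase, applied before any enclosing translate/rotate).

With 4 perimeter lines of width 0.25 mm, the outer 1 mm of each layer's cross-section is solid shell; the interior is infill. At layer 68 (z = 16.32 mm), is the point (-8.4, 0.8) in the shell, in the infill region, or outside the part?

At z = 16.32 mm: the 10×28 cube contributes its full rectangle; the cube at (11.5, 8.5) (footprint 26×22) is included at this height; the cone at (14.5, 14) does not reach this height (z outside [-2, 14.5]); the cube at (0.5, 11) is absent (z outside [3.5, 14]); Taking the first minus the rest: starting from the 10×28 cube, the 26×22 cube at (11.5, 8.5) misses the remaining region (no effect) — 1 connected region; (rotated 15° about Z; rotation is an isometry so areas/perimeters/island counts are preserved). Overall, the cross-section is a single solid region. Undo the 15° rotation: the query point maps to (-7.907, 2.947) in the un-rotated model frame. The nearest boundary edge runs (0.00, 0.00)→(0.00, 28.00); distance from the point to it = 7.91 mm. The point is not inside any of the regions above, so it lies outside the cross-section (7.91 mm from the nearest boundary).

outside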